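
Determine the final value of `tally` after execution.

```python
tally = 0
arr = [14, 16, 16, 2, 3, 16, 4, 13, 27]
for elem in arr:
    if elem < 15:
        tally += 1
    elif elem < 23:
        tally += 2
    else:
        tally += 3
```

Let's trace through this code step by step.

Initialize: tally = 0
Initialize: arr = [14, 16, 16, 2, 3, 16, 4, 13, 27]
Entering loop: for elem in arr:

After execution: tally = 14
14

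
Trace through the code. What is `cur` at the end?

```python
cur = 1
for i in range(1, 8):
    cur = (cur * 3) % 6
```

Let's trace through this code step by step.

Initialize: cur = 1
Entering loop: for i in range(1, 8):

After execution: cur = 3
3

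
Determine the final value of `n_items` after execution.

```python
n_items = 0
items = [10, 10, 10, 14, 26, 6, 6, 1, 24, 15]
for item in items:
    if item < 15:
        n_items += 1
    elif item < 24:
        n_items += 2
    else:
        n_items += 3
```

Let's trace through this code step by step.

Initialize: n_items = 0
Initialize: items = [10, 10, 10, 14, 26, 6, 6, 1, 24, 15]
Entering loop: for item in items:

After execution: n_items = 15
15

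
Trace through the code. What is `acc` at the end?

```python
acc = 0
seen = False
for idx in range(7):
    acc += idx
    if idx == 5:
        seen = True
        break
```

Let's trace through this code step by step.

Initialize: acc = 0
Initialize: seen = False
Entering loop: for idx in range(7):

After execution: acc = 15
15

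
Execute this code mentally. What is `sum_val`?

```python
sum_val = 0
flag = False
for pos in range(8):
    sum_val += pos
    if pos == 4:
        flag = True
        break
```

Let's trace through this code step by step.

Initialize: sum_val = 0
Initialize: flag = False
Entering loop: for pos in range(8):

After execution: sum_val = 10
10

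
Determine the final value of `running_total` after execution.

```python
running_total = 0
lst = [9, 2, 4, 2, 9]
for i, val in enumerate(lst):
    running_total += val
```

Let's trace through this code step by step.

Initialize: running_total = 0
Initialize: lst = [9, 2, 4, 2, 9]
Entering loop: for i, val in enumerate(lst):

After execution: running_total = 26
26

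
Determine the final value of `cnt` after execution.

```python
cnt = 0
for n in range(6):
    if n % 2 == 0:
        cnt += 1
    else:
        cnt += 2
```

Let's trace through this code step by step.

Initialize: cnt = 0
Entering loop: for n in range(6):

After execution: cnt = 9
9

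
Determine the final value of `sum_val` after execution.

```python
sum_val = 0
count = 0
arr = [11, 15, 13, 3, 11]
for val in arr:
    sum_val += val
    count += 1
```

Let's trace through this code step by step.

Initialize: sum_val = 0
Initialize: count = 0
Initialize: arr = [11, 15, 13, 3, 11]
Entering loop: for val in arr:

After execution: sum_val = 53
53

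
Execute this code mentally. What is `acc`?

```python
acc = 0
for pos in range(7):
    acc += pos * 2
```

Let's trace through this code step by step.

Initialize: acc = 0
Entering loop: for pos in range(7):

After execution: acc = 42
42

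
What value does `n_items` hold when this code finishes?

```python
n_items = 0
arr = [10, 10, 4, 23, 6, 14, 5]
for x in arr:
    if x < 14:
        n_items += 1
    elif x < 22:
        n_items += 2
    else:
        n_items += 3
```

Let's trace through this code step by step.

Initialize: n_items = 0
Initialize: arr = [10, 10, 4, 23, 6, 14, 5]
Entering loop: for x in arr:

After execution: n_items = 10
10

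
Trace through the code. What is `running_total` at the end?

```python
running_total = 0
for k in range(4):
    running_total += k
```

Let's trace through this code step by step.

Initialize: running_total = 0
Entering loop: for k in range(4):

After execution: running_total = 6
6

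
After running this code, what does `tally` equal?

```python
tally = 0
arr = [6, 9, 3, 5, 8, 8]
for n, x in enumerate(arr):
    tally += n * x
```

Let's trace through this code step by step.

Initialize: tally = 0
Initialize: arr = [6, 9, 3, 5, 8, 8]
Entering loop: for n, x in enumerate(arr):

After execution: tally = 102
102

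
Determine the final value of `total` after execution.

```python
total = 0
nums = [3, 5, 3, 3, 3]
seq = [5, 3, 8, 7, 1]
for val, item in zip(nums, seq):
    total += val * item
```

Let's trace through this code step by step.

Initialize: total = 0
Initialize: nums = [3, 5, 3, 3, 3]
Initialize: seq = [5, 3, 8, 7, 1]
Entering loop: for val, item in zip(nums, seq):

After execution: total = 78
78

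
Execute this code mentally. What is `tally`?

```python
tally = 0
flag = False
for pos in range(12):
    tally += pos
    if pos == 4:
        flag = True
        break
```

Let's trace through this code step by step.

Initialize: tally = 0
Initialize: flag = False
Entering loop: for pos in range(12):

After execution: tally = 10
10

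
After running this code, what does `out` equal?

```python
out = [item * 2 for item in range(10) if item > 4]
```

Let's trace through this code step by step.

Initialize: out = [item * 2 for item in range(10) if item > 4]

After execution: out = [10, 12, 14, 16, 18]
[10, 12, 14, 16, 18]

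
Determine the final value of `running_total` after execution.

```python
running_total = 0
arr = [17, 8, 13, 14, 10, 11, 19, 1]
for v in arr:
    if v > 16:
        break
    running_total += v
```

Let's trace through this code step by step.

Initialize: running_total = 0
Initialize: arr = [17, 8, 13, 14, 10, 11, 19, 1]
Entering loop: for v in arr:

After execution: running_total = 0
0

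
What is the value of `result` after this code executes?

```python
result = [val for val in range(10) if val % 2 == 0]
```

Let's trace through this code step by step.

Initialize: result = [val for val in range(10) if val % 2 == 0]

After execution: result = [0, 2, 4, 6, 8]
[0, 2, 4, 6, 8]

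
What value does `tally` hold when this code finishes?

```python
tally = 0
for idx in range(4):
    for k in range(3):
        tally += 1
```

Let's trace through this code step by step.

Initialize: tally = 0
Entering loop: for idx in range(4):

After execution: tally = 12
12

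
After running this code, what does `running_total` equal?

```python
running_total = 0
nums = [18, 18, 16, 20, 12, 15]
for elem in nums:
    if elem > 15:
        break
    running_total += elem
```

Let's trace through this code step by step.

Initialize: running_total = 0
Initialize: nums = [18, 18, 16, 20, 12, 15]
Entering loop: for elem in nums:

After execution: running_total = 0
0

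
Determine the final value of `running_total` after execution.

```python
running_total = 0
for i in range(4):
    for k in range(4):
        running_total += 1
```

Let's trace through this code step by step.

Initialize: running_total = 0
Entering loop: for i in range(4):

After execution: running_total = 16
16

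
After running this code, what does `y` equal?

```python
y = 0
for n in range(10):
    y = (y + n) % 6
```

Let's trace through this code step by step.

Initialize: y = 0
Entering loop: for n in range(10):

After execution: y = 3
3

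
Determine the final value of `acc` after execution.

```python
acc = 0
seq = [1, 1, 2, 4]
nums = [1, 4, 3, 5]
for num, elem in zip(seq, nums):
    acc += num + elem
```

Let's trace through this code step by step.

Initialize: acc = 0
Initialize: seq = [1, 1, 2, 4]
Initialize: nums = [1, 4, 3, 5]
Entering loop: for num, elem in zip(seq, nums):

After execution: acc = 21
21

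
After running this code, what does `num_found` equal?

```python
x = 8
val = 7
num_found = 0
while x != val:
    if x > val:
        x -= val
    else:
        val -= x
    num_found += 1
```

Let's trace through this code step by step.

Initialize: x = 8
Initialize: val = 7
Initialize: num_found = 0
Entering loop: while x != val:

After execution: num_found = 7
7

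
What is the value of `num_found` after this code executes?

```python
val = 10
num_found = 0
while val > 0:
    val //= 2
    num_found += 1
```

Let's trace through this code step by step.

Initialize: val = 10
Initialize: num_found = 0
Entering loop: while val > 0:

After execution: num_found = 4
4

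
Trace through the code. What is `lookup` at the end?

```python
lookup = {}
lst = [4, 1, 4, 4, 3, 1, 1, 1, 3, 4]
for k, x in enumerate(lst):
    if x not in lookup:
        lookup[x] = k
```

Let's trace through this code step by step.

Initialize: lookup = {}
Initialize: lst = [4, 1, 4, 4, 3, 1, 1, 1, 3, 4]
Entering loop: for k, x in enumerate(lst):

After execution: lookup = {4: 0, 1: 1, 3: 4}
{4: 0, 1: 1, 3: 4}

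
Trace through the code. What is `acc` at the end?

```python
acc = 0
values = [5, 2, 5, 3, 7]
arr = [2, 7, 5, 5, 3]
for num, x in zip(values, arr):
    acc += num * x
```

Let's trace through this code step by step.

Initialize: acc = 0
Initialize: values = [5, 2, 5, 3, 7]
Initialize: arr = [2, 7, 5, 5, 3]
Entering loop: for num, x in zip(values, arr):

After execution: acc = 85
85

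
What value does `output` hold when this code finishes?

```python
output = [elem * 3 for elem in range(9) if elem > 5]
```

Let's trace through this code step by step.

Initialize: output = [elem * 3 for elem in range(9) if elem > 5]

After execution: output = [18, 21, 24]
[18, 21, 24]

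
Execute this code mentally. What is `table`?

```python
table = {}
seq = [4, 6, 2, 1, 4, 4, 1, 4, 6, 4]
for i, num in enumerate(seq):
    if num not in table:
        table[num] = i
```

Let's trace through this code step by step.

Initialize: table = {}
Initialize: seq = [4, 6, 2, 1, 4, 4, 1, 4, 6, 4]
Entering loop: for i, num in enumerate(seq):

After execution: table = {4: 0, 6: 1, 2: 2, 1: 3}
{4: 0, 6: 1, 2: 2, 1: 3}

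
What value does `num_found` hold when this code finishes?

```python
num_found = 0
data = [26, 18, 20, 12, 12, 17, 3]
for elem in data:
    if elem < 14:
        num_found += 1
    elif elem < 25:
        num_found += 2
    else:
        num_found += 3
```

Let's trace through this code step by step.

Initialize: num_found = 0
Initialize: data = [26, 18, 20, 12, 12, 17, 3]
Entering loop: for elem in data:

After execution: num_found = 12
12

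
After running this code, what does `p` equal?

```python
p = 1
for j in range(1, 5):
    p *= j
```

Let's trace through this code step by step.

Initialize: p = 1
Entering loop: for j in range(1, 5):

After execution: p = 24
24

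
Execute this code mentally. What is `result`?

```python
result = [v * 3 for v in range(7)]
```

Let's trace through this code step by step.

Initialize: result = [v * 3 for v in range(7)]

After execution: result = [0, 3, 6, 9, 12, 15, 18]
[0, 3, 6, 9, 12, 15, 18]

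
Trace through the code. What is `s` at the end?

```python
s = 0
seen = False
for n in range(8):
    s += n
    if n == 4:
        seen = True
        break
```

Let's trace through this code step by step.

Initialize: s = 0
Initialize: seen = False
Entering loop: for n in range(8):

After execution: s = 10
10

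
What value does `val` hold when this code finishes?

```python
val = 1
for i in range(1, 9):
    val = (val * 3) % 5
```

Let's trace through this code step by step.

Initialize: val = 1
Entering loop: for i in range(1, 9):

After execution: val = 1
1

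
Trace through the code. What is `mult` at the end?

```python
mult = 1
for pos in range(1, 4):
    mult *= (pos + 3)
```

Let's trace through this code step by step.

Initialize: mult = 1
Entering loop: for pos in range(1, 4):

After execution: mult = 120
120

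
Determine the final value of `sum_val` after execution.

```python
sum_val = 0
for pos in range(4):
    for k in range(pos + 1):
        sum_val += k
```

Let's trace through this code step by step.

Initialize: sum_val = 0
Entering loop: for pos in range(4):

After execution: sum_val = 10
10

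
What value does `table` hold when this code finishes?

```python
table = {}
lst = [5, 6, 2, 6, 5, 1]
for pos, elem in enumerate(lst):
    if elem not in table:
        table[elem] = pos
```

Let's trace through this code step by step.

Initialize: table = {}
Initialize: lst = [5, 6, 2, 6, 5, 1]
Entering loop: for pos, elem in enumerate(lst):

After execution: table = {5: 0, 6: 1, 2: 2, 1: 5}
{5: 0, 6: 1, 2: 2, 1: 5}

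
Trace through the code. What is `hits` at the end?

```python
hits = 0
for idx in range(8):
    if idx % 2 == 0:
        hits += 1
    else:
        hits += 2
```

Let's trace through this code step by step.

Initialize: hits = 0
Entering loop: for idx in range(8):

After execution: hits = 12
12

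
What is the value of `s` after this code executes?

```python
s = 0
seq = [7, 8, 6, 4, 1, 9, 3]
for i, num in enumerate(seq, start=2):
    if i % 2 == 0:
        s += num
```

Let's trace through this code step by step.

Initialize: s = 0
Initialize: seq = [7, 8, 6, 4, 1, 9, 3]
Entering loop: for i, num in enumerate(seq, start=2):

After execution: s = 17
17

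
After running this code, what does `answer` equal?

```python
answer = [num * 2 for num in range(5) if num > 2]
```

Let's trace through this code step by step.

Initialize: answer = [num * 2 for num in range(5) if num > 2]

After execution: answer = [6, 8]
[6, 8]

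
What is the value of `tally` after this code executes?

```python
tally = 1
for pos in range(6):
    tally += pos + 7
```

Let's trace through this code step by step.

Initialize: tally = 1
Entering loop: for pos in range(6):

After execution: tally = 58
58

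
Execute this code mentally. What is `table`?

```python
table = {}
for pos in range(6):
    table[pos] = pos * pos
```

Let's trace through this code step by step.

Initialize: table = {}
Entering loop: for pos in range(6):

After execution: table = {0: 0, 1: 1, 2: 4, 3: 9, 4: 16, 5: 25}
{0: 0, 1: 1, 2: 4, 3: 9, 4: 16, 5: 25}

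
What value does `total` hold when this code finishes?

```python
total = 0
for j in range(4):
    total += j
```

Let's trace through this code step by step.

Initialize: total = 0
Entering loop: for j in range(4):

After execution: total = 6
6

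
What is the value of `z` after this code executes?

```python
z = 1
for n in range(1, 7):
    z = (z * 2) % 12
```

Let's trace through this code step by step.

Initialize: z = 1
Entering loop: for n in range(1, 7):

After execution: z = 4
4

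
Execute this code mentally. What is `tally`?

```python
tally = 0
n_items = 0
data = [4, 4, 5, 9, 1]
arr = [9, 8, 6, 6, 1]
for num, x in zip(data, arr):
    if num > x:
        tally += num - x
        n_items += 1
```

Let's trace through this code step by step.

Initialize: tally = 0
Initialize: n_items = 0
Initialize: data = [4, 4, 5, 9, 1]
Initialize: arr = [9, 8, 6, 6, 1]
Entering loop: for num, x in zip(data, arr):

After execution: tally = 3
3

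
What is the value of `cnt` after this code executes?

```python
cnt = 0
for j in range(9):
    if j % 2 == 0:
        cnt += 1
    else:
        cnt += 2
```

Let's trace through this code step by step.

Initialize: cnt = 0
Entering loop: for j in range(9):

After execution: cnt = 13
13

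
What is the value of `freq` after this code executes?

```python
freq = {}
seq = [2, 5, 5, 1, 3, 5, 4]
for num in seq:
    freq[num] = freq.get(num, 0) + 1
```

Let's trace through this code step by step.

Initialize: freq = {}
Initialize: seq = [2, 5, 5, 1, 3, 5, 4]
Entering loop: for num in seq:

After execution: freq = {2: 1, 5: 3, 1: 1, 3: 1, 4: 1}
{2: 1, 5: 3, 1: 1, 3: 1, 4: 1}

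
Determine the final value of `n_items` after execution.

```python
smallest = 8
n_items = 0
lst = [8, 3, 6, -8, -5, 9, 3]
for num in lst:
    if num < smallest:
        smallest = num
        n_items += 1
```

Let's trace through this code step by step.

Initialize: smallest = 8
Initialize: n_items = 0
Initialize: lst = [8, 3, 6, -8, -5, 9, 3]
Entering loop: for num in lst:

After execution: n_items = 2
2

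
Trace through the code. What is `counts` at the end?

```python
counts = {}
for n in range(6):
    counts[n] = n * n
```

Let's trace through this code step by step.

Initialize: counts = {}
Entering loop: for n in range(6):

After execution: counts = {0: 0, 1: 1, 2: 4, 3: 9, 4: 16, 5: 25}
{0: 0, 1: 1, 2: 4, 3: 9, 4: 16, 5: 25}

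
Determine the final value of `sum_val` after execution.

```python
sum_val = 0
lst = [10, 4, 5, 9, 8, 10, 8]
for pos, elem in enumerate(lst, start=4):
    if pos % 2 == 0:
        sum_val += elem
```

Let's trace through this code step by step.

Initialize: sum_val = 0
Initialize: lst = [10, 4, 5, 9, 8, 10, 8]
Entering loop: for pos, elem in enumerate(lst, start=4):

After execution: sum_val = 31
31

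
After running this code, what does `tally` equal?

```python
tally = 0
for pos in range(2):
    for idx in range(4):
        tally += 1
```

Let's trace through this code step by step.

Initialize: tally = 0
Entering loop: for pos in range(2):

After execution: tally = 8
8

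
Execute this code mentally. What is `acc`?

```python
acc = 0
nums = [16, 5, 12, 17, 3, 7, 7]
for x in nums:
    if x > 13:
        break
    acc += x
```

Let's trace through this code step by step.

Initialize: acc = 0
Initialize: nums = [16, 5, 12, 17, 3, 7, 7]
Entering loop: for x in nums:

After execution: acc = 0
0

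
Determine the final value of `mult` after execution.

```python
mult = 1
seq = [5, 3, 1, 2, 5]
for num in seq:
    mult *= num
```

Let's trace through this code step by step.

Initialize: mult = 1
Initialize: seq = [5, 3, 1, 2, 5]
Entering loop: for num in seq:

After execution: mult = 150
150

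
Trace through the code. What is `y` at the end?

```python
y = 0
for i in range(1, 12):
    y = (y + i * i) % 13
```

Let's trace through this code step by step.

Initialize: y = 0
Entering loop: for i in range(1, 12):

After execution: y = 12
12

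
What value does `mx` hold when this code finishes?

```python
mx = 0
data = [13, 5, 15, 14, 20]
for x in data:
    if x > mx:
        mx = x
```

Let's trace through this code step by step.

Initialize: mx = 0
Initialize: data = [13, 5, 15, 14, 20]
Entering loop: for x in data:

After execution: mx = 20
20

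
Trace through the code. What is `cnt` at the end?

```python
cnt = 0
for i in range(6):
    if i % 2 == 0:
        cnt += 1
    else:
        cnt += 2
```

Let's trace through this code step by step.

Initialize: cnt = 0
Entering loop: for i in range(6):

After execution: cnt = 9
9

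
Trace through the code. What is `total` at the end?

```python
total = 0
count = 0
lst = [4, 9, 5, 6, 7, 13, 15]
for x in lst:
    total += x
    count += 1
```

Let's trace through this code step by step.

Initialize: total = 0
Initialize: count = 0
Initialize: lst = [4, 9, 5, 6, 7, 13, 15]
Entering loop: for x in lst:

After execution: total = 59
59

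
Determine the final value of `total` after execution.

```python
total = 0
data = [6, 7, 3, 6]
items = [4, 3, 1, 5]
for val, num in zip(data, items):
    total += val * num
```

Let's trace through this code step by step.

Initialize: total = 0
Initialize: data = [6, 7, 3, 6]
Initialize: items = [4, 3, 1, 5]
Entering loop: for val, num in zip(data, items):

After execution: total = 78
78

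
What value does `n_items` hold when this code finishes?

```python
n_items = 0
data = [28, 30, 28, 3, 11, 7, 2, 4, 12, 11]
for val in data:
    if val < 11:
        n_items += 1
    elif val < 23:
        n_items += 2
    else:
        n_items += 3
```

Let's trace through this code step by step.

Initialize: n_items = 0
Initialize: data = [28, 30, 28, 3, 11, 7, 2, 4, 12, 11]
Entering loop: for val in data:

After execution: n_items = 19
19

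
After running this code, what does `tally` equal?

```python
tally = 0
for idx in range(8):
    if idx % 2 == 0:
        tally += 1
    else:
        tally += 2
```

Let's trace through this code step by step.

Initialize: tally = 0
Entering loop: for idx in range(8):

After execution: tally = 12
12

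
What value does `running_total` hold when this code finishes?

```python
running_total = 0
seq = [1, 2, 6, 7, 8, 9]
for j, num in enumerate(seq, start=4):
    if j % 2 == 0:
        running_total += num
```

Let's trace through this code step by step.

Initialize: running_total = 0
Initialize: seq = [1, 2, 6, 7, 8, 9]
Entering loop: for j, num in enumerate(seq, start=4):

After execution: running_total = 15
15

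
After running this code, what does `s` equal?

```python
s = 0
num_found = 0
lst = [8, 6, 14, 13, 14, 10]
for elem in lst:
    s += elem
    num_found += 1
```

Let's trace through this code step by step.

Initialize: s = 0
Initialize: num_found = 0
Initialize: lst = [8, 6, 14, 13, 14, 10]
Entering loop: for elem in lst:

After execution: s = 65
65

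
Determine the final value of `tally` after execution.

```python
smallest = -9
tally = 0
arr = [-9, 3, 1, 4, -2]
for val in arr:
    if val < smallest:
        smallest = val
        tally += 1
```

Let's trace through this code step by step.

Initialize: smallest = -9
Initialize: tally = 0
Initialize: arr = [-9, 3, 1, 4, -2]
Entering loop: for val in arr:

After execution: tally = 0
0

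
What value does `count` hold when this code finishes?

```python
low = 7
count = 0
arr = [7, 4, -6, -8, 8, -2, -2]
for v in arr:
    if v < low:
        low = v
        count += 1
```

Let's trace through this code step by step.

Initialize: low = 7
Initialize: count = 0
Initialize: arr = [7, 4, -6, -8, 8, -2, -2]
Entering loop: for v in arr:

After execution: count = 3
3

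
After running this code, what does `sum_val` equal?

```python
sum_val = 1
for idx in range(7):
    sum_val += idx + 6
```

Let's trace through this code step by step.

Initialize: sum_val = 1
Entering loop: for idx in range(7):

After execution: sum_val = 64
64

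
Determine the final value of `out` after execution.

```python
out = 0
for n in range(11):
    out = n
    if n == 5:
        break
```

Let's trace through this code step by step.

Initialize: out = 0
Entering loop: for n in range(11):

After execution: out = 5
5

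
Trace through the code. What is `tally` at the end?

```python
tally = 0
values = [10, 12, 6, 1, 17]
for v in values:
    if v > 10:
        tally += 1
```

Let's trace through this code step by step.

Initialize: tally = 0
Initialize: values = [10, 12, 6, 1, 17]
Entering loop: for v in values:

After execution: tally = 2
2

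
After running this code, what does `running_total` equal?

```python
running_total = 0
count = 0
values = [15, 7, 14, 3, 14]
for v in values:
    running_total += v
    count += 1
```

Let's trace through this code step by step.

Initialize: running_total = 0
Initialize: count = 0
Initialize: values = [15, 7, 14, 3, 14]
Entering loop: for v in values:

After execution: running_total = 53
53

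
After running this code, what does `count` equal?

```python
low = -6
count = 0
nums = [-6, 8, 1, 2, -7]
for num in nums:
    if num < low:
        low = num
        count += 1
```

Let's trace through this code step by step.

Initialize: low = -6
Initialize: count = 0
Initialize: nums = [-6, 8, 1, 2, -7]
Entering loop: for num in nums:

After execution: count = 1
1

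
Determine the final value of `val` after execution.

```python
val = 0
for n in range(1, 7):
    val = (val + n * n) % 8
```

Let's trace through this code step by step.

Initialize: val = 0
Entering loop: for n in range(1, 7):

After execution: val = 3
3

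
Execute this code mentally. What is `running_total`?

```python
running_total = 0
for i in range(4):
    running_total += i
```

Let's trace through this code step by step.

Initialize: running_total = 0
Entering loop: for i in range(4):

After execution: running_total = 6
6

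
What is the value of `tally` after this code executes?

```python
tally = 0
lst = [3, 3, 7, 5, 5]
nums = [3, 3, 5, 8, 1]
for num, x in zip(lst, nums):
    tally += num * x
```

Let's trace through this code step by step.

Initialize: tally = 0
Initialize: lst = [3, 3, 7, 5, 5]
Initialize: nums = [3, 3, 5, 8, 1]
Entering loop: for num, x in zip(lst, nums):

After execution: tally = 98
98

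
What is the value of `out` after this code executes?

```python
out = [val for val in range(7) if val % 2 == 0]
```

Let's trace through this code step by step.

Initialize: out = [val for val in range(7) if val % 2 == 0]

After execution: out = [0, 2, 4, 6]
[0, 2, 4, 6]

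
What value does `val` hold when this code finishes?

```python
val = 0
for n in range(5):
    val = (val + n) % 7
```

Let's trace through this code step by step.

Initialize: val = 0
Entering loop: for n in range(5):

After execution: val = 3
3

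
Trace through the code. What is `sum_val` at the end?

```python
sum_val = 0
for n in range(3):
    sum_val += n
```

Let's trace through this code step by step.

Initialize: sum_val = 0
Entering loop: for n in range(3):

After execution: sum_val = 3
3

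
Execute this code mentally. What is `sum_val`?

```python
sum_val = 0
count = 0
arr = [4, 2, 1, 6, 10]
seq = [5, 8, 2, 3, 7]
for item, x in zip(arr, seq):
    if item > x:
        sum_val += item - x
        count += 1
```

Let's trace through this code step by step.

Initialize: sum_val = 0
Initialize: count = 0
Initialize: arr = [4, 2, 1, 6, 10]
Initialize: seq = [5, 8, 2, 3, 7]
Entering loop: for item, x in zip(arr, seq):

After execution: sum_val = 6
6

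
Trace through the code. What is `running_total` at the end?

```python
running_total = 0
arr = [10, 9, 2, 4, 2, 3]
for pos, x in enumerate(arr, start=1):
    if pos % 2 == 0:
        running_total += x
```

Let's trace through this code step by step.

Initialize: running_total = 0
Initialize: arr = [10, 9, 2, 4, 2, 3]
Entering loop: for pos, x in enumerate(arr, start=1):

After execution: running_total = 16
16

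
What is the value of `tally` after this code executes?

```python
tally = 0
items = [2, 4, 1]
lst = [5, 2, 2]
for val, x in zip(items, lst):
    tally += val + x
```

Let's trace through this code step by step.

Initialize: tally = 0
Initialize: items = [2, 4, 1]
Initialize: lst = [5, 2, 2]
Entering loop: for val, x in zip(items, lst):

After execution: tally = 16
16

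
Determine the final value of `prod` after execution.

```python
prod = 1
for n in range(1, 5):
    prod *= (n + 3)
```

Let's trace through this code step by step.

Initialize: prod = 1
Entering loop: for n in range(1, 5):

After execution: prod = 840
840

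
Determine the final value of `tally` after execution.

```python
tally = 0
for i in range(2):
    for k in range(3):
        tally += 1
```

Let's trace through this code step by step.

Initialize: tally = 0
Entering loop: for i in range(2):

After execution: tally = 6
6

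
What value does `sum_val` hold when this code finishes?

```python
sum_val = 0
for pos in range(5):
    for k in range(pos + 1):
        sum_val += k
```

Let's trace through this code step by step.

Initialize: sum_val = 0
Entering loop: for pos in range(5):

After execution: sum_val = 20
20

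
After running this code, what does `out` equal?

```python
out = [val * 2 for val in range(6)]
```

Let's trace through this code step by step.

Initialize: out = [val * 2 for val in range(6)]

After execution: out = [0, 2, 4, 6, 8, 10]
[0, 2, 4, 6, 8, 10]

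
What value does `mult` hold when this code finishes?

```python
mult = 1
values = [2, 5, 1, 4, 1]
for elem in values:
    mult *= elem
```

Let's trace through this code step by step.

Initialize: mult = 1
Initialize: values = [2, 5, 1, 4, 1]
Entering loop: for elem in values:

After execution: mult = 40
40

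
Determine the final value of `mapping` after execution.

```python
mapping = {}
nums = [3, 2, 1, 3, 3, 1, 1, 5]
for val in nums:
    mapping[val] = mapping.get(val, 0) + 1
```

Let's trace through this code step by step.

Initialize: mapping = {}
Initialize: nums = [3, 2, 1, 3, 3, 1, 1, 5]
Entering loop: for val in nums:

After execution: mapping = {3: 3, 2: 1, 1: 3, 5: 1}
{3: 3, 2: 1, 1: 3, 5: 1}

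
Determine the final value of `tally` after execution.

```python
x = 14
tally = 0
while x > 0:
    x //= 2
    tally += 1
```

Let's trace through this code step by step.

Initialize: x = 14
Initialize: tally = 0
Entering loop: while x > 0:

After execution: tally = 4
4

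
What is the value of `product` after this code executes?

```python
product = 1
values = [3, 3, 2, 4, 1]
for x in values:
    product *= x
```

Let's trace through this code step by step.

Initialize: product = 1
Initialize: values = [3, 3, 2, 4, 1]
Entering loop: for x in values:

After execution: product = 72
72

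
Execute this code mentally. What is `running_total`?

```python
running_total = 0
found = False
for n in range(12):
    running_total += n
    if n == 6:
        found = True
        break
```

Let's trace through this code step by step.

Initialize: running_total = 0
Initialize: found = False
Entering loop: for n in range(12):

After execution: running_total = 21
21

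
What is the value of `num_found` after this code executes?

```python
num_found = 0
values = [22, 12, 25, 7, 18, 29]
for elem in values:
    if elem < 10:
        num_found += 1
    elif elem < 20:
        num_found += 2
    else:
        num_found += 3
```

Let's trace through this code step by step.

Initialize: num_found = 0
Initialize: values = [22, 12, 25, 7, 18, 29]
Entering loop: for elem in values:

After execution: num_found = 14
14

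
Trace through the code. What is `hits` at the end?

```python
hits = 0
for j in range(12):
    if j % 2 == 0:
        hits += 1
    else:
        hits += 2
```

Let's trace through this code step by step.

Initialize: hits = 0
Entering loop: for j in range(12):

After execution: hits = 18
18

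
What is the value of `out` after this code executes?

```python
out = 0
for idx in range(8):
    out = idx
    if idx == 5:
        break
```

Let's trace through this code step by step.

Initialize: out = 0
Entering loop: for idx in range(8):

After execution: out = 5
5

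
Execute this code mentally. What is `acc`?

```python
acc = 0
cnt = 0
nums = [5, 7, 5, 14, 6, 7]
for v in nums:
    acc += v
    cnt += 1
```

Let's trace through this code step by step.

Initialize: acc = 0
Initialize: cnt = 0
Initialize: nums = [5, 7, 5, 14, 6, 7]
Entering loop: for v in nums:

After execution: acc = 44
44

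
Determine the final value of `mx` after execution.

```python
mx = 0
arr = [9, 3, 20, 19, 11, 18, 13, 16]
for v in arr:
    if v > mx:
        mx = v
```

Let's trace through this code step by step.

Initialize: mx = 0
Initialize: arr = [9, 3, 20, 19, 11, 18, 13, 16]
Entering loop: for v in arr:

After execution: mx = 20
20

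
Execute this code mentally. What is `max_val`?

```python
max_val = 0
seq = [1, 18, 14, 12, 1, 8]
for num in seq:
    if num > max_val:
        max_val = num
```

Let's trace through this code step by step.

Initialize: max_val = 0
Initialize: seq = [1, 18, 14, 12, 1, 8]
Entering loop: for num in seq:

After execution: max_val = 18
18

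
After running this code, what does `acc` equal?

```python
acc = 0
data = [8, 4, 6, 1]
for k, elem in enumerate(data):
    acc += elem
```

Let's trace through this code step by step.

Initialize: acc = 0
Initialize: data = [8, 4, 6, 1]
Entering loop: for k, elem in enumerate(data):

After execution: acc = 19
19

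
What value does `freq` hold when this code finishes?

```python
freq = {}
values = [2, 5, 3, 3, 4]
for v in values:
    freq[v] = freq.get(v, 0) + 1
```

Let's trace through this code step by step.

Initialize: freq = {}
Initialize: values = [2, 5, 3, 3, 4]
Entering loop: for v in values:

After execution: freq = {2: 1, 5: 1, 3: 2, 4: 1}
{2: 1, 5: 1, 3: 2, 4: 1}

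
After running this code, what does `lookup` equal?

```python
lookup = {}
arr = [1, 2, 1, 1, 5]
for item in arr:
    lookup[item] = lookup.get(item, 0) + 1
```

Let's trace through this code step by step.

Initialize: lookup = {}
Initialize: arr = [1, 2, 1, 1, 5]
Entering loop: for item in arr:

After execution: lookup = {1: 3, 2: 1, 5: 1}
{1: 3, 2: 1, 5: 1}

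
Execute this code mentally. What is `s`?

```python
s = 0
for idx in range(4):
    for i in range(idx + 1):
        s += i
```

Let's trace through this code step by step.

Initialize: s = 0
Entering loop: for idx in range(4):

After execution: s = 10
10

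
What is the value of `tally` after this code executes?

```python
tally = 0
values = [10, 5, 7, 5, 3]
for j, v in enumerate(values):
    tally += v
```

Let's trace through this code step by step.

Initialize: tally = 0
Initialize: values = [10, 5, 7, 5, 3]
Entering loop: for j, v in enumerate(values):

After execution: tally = 30
30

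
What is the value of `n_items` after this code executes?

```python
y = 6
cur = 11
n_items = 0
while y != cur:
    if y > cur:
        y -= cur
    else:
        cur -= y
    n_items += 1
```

Let's trace through this code step by step.

Initialize: y = 6
Initialize: cur = 11
Initialize: n_items = 0
Entering loop: while y != cur:

After execution: n_items = 6
6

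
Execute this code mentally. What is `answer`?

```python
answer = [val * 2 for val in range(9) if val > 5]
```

Let's trace through this code step by step.

Initialize: answer = [val * 2 for val in range(9) if val > 5]

After execution: answer = [12, 14, 16]
[12, 14, 16]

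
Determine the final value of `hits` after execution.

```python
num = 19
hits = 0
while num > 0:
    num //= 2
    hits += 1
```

Let's trace through this code step by step.

Initialize: num = 19
Initialize: hits = 0
Entering loop: while num > 0:

After execution: hits = 5
5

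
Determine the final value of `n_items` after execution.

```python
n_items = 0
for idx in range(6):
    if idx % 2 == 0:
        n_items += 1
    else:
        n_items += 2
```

Let's trace through this code step by step.

Initialize: n_items = 0
Entering loop: for idx in range(6):

After execution: n_items = 9
9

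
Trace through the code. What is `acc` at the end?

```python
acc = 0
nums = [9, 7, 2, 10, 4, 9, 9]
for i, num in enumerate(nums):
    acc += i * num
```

Let's trace through this code step by step.

Initialize: acc = 0
Initialize: nums = [9, 7, 2, 10, 4, 9, 9]
Entering loop: for i, num in enumerate(nums):

After execution: acc = 156
156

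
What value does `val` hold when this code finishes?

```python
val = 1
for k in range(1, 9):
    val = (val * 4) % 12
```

Let's trace through this code step by step.

Initialize: val = 1
Entering loop: for k in range(1, 9):

After execution: val = 4
4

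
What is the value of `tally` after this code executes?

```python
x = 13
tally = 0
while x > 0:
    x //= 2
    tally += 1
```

Let's trace through this code step by step.

Initialize: x = 13
Initialize: tally = 0
Entering loop: while x > 0:

After execution: tally = 4
4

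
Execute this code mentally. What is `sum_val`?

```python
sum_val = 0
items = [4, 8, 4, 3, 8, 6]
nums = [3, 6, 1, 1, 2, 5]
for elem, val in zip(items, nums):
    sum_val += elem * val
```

Let's trace through this code step by step.

Initialize: sum_val = 0
Initialize: items = [4, 8, 4, 3, 8, 6]
Initialize: nums = [3, 6, 1, 1, 2, 5]
Entering loop: for elem, val in zip(items, nums):

After execution: sum_val = 113
113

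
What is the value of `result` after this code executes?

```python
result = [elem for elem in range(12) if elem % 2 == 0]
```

Let's trace through this code step by step.

Initialize: result = [elem for elem in range(12) if elem % 2 == 0]

After execution: result = [0, 2, 4, 6, 8, 10]
[0, 2, 4, 6, 8, 10]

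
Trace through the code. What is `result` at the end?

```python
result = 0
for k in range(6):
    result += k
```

Let's trace through this code step by step.

Initialize: result = 0
Entering loop: for k in range(6):

After execution: result = 15
15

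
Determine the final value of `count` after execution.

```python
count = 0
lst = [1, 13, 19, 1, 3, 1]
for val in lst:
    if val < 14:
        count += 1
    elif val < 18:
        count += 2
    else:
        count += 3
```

Let's trace through this code step by step.

Initialize: count = 0
Initialize: lst = [1, 13, 19, 1, 3, 1]
Entering loop: for val in lst:

After execution: count = 8
8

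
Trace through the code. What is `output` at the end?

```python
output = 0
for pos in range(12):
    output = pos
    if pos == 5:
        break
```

Let's trace through this code step by step.

Initialize: output = 0
Entering loop: for pos in range(12):

After execution: output = 5
5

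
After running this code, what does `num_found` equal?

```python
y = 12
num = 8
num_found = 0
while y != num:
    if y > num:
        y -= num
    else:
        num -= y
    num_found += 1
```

Let's trace through this code step by step.

Initialize: y = 12
Initialize: num = 8
Initialize: num_found = 0
Entering loop: while y != num:

After execution: num_found = 2
2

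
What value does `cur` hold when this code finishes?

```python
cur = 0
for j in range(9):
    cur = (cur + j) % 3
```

Let's trace through this code step by step.

Initialize: cur = 0
Entering loop: for j in range(9):

After execution: cur = 0
0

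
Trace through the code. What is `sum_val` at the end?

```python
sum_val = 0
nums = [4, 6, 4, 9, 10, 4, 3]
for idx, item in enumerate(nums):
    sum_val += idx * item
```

Let's trace through this code step by step.

Initialize: sum_val = 0
Initialize: nums = [4, 6, 4, 9, 10, 4, 3]
Entering loop: for idx, item in enumerate(nums):

After execution: sum_val = 119
119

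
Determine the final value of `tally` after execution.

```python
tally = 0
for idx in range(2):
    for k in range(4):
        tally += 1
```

Let's trace through this code step by step.

Initialize: tally = 0
Entering loop: for idx in range(2):

After execution: tally = 8
8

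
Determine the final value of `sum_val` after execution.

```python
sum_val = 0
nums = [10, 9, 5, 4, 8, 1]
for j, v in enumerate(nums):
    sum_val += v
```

Let's trace through this code step by step.

Initialize: sum_val = 0
Initialize: nums = [10, 9, 5, 4, 8, 1]
Entering loop: for j, v in enumerate(nums):

After execution: sum_val = 37
37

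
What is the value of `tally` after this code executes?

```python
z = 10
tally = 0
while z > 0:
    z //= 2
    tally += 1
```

Let's trace through this code step by step.

Initialize: z = 10
Initialize: tally = 0
Entering loop: while z > 0:

After execution: tally = 4
4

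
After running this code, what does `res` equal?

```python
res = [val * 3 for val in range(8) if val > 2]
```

Let's trace through this code step by step.

Initialize: res = [val * 3 for val in range(8) if val > 2]

After execution: res = [9, 12, 15, 18, 21]
[9, 12, 15, 18, 21]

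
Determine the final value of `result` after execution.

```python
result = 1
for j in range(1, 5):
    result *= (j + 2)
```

Let's trace through this code step by step.

Initialize: result = 1
Entering loop: for j in range(1, 5):

After execution: result = 360
360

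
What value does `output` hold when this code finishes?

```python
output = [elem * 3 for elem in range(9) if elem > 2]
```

Let's trace through this code step by step.

Initialize: output = [elem * 3 for elem in range(9) if elem > 2]

After execution: output = [9, 12, 15, 18, 21, 24]
[9, 12, 15, 18, 21, 24]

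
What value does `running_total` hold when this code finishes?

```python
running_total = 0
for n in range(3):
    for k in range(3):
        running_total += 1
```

Let's trace through this code step by step.

Initialize: running_total = 0
Entering loop: for n in range(3):

After execution: running_total = 9
9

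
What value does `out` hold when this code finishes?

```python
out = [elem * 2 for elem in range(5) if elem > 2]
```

Let's trace through this code step by step.

Initialize: out = [elem * 2 for elem in range(5) if elem > 2]

After execution: out = [6, 8]
[6, 8]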